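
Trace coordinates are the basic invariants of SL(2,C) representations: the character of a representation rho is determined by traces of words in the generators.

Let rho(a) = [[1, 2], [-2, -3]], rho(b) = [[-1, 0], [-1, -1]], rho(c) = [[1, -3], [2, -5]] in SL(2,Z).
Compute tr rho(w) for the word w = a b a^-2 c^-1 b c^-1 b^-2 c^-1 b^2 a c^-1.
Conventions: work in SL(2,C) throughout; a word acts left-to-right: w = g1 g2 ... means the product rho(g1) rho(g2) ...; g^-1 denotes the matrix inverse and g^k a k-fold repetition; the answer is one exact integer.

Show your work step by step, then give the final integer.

7845

rho(a) = [[1, 2], [-2, -3]]
... * rho(b) = [[-1, 0], [-1, -1]]  ->  [[-3, -2], [5, 3]]
... * rho(a^-1) = [[-3, -2], [2, 1]]  ->  [[5, 4], [-9, -7]]
... * rho(a^-1) = [[-3, -2], [2, 1]]  ->  [[-7, -6], [13, 11]]
... * rho(c^-1) = [[-5, 3], [-2, 1]]  ->  [[47, -27], [-87, 50]]
... * rho(b) = [[-1, 0], [-1, -1]]  ->  [[-20, 27], [37, -50]]
... * rho(c^-1) = [[-5, 3], [-2, 1]]  ->  [[46, -33], [-85, 61]]
... * rho(b^-1) = [[-1, 0], [1, -1]]  ->  [[-79, 33], [146, -61]]
... * rho(b^-1) = [[-1, 0], [1, -1]]  ->  [[112, -33], [-207, 61]]
... * rho(c^-1) = [[-5, 3], [-2, 1]]  ->  [[-494, 303], [913, -560]]
... * rho(b) = [[-1, 0], [-1, -1]]  ->  [[191, -303], [-353, 560]]
... * rho(b) = [[-1, 0], [-1, -1]]  ->  [[112, 303], [-207, -560]]
... * rho(a) = [[1, 2], [-2, -3]]  ->  [[-494, -685], [913, 1266]]
... * rho(c^-1) = [[-5, 3], [-2, 1]]  ->  [[3840, -2167], [-7097, 4005]]
tr = 3840 + 4005 = 7845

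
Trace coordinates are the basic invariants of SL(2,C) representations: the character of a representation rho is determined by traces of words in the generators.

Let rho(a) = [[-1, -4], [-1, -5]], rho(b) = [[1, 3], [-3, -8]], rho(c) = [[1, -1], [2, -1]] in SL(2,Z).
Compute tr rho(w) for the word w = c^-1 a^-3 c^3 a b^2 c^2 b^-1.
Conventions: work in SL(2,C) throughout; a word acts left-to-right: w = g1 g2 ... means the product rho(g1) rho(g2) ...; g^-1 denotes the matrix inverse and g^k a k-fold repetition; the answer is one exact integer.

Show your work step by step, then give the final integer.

rho(c^-1) = [[-1, 1], [-2, 1]]
... * rho(a^-1) = [[-5, 4], [1, -1]]  ->  [[6, -5], [11, -9]]
... * rho(a^-1) = [[-5, 4], [1, -1]]  ->  [[-35, 29], [-64, 53]]
... * rho(a^-1) = [[-5, 4], [1, -1]]  ->  [[204, -169], [373, -309]]
... * rho(c) = [[1, -1], [2, -1]]  ->  [[-134, -35], [-245, -64]]
... * rho(c) = [[1, -1], [2, -1]]  ->  [[-204, 169], [-373, 309]]
... * rho(c) = [[1, -1], [2, -1]]  ->  [[134, 35], [245, 64]]
... * rho(a) = [[-1, -4], [-1, -5]]  ->  [[-169, -711], [-309, -1300]]
... * rho(b) = [[1, 3], [-3, -8]]  ->  [[1964, 5181], [3591, 9473]]
... * rho(b) = [[1, 3], [-3, -8]]  ->  [[-13579, -35556], [-24828, -65011]]
... * rho(c) = [[1, -1], [2, -1]]  ->  [[-84691, 49135], [-154850, 89839]]
... * rho(c) = [[1, -1], [2, -1]]  ->  [[13579, 35556], [24828, 65011]]
... * rho(b^-1) = [[-8, -3], [3, 1]]  ->  [[-1964, -5181], [-3591, -9473]]
tr = -1964 + -9473 = -11437

-11437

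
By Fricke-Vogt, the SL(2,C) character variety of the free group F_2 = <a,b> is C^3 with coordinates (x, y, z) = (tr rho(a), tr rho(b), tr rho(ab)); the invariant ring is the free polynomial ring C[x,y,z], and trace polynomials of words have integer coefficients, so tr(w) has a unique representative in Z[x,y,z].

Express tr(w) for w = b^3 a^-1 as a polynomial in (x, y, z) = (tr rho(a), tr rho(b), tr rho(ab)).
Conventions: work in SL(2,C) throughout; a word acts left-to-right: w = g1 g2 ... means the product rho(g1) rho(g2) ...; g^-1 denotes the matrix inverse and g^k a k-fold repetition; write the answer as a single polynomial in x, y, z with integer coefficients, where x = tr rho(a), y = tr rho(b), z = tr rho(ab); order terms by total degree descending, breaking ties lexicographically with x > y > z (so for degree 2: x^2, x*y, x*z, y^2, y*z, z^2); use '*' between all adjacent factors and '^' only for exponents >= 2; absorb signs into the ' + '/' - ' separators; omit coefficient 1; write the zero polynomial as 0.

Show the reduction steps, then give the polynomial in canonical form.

x*y^3 - y^2*z - 2*x*y + z

trace(b^2) = trace(b) trace(b) - trace(1) = y^2 - 2
trace(b^3) = trace(b) trace(b^2) - trace(b) = y^3 - 3*y
trace(a b^2) = trace(b) trace(a b) - trace(a) = y*z - x
trace(b^3 a) = trace(b) trace(a b^2) - trace(a b) = y^2*z - x*y - z
trace(b^3 a^-1) = trace(b^3) trace(a) - trace(b^3 a) = x*y^3 - y^2*z - 2*x*y + z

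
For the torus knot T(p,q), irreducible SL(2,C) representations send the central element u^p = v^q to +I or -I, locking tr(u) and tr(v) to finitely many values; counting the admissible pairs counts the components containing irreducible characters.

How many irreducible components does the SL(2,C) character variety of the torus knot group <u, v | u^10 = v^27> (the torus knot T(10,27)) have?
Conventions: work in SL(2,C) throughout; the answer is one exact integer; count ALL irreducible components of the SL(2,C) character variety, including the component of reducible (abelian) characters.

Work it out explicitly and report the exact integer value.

118

Gamma = < u, v | u^10 = v^27 > (torus knot T(10,27)); the central element u^10 = v^27 acts as +I or -I in any irreducible SL(2,C) representation.
So on each irreducible component the traces are pinned: tr(u) = 2*cos(pi*alpha/10) with 1 <= alpha <= 9, tr(v) = 2*cos(pi*beta/27) with 1 <= beta <= 26.
u^10 = (-1)^alpha I and v^27 = (-1)^beta I must agree, so alpha and beta have equal parity.
count pairs: odd alpha (5 choices) x odd beta (13), plus even alpha (4) x even beta (13): 5*13 + 4*13 = 117.
components with irreducible characters: 117; plus the single component of reducible (abelian) characters: total 118.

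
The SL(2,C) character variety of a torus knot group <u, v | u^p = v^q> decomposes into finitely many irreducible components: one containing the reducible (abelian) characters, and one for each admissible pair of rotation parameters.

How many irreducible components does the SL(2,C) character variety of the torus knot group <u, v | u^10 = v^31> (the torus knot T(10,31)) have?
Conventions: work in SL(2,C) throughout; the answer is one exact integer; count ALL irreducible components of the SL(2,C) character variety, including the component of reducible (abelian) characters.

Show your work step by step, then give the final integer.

Gamma = < u, v | u^10 = v^31 > (torus knot T(10,31)); the central element u^10 = v^31 acts as +I or -I in any irreducible SL(2,C) representation.
This locks tr(u) to 2*cos(pi*alpha/10), alpha in 1..9, and tr(v) to 2*cos(pi*beta/31), beta in 1..30, on each component of irreducible characters.
The two central values (-1)^alpha I and (-1)^beta I must be the same matrix, so alpha and beta share a parity.
Counting: 5 odd alphas x 15 odd betas + 4 even alphas x 15 even betas = 75 + 60 = 135.
Total: 135 irreducible-character components + 1 reducible (abelian) component = 136.

136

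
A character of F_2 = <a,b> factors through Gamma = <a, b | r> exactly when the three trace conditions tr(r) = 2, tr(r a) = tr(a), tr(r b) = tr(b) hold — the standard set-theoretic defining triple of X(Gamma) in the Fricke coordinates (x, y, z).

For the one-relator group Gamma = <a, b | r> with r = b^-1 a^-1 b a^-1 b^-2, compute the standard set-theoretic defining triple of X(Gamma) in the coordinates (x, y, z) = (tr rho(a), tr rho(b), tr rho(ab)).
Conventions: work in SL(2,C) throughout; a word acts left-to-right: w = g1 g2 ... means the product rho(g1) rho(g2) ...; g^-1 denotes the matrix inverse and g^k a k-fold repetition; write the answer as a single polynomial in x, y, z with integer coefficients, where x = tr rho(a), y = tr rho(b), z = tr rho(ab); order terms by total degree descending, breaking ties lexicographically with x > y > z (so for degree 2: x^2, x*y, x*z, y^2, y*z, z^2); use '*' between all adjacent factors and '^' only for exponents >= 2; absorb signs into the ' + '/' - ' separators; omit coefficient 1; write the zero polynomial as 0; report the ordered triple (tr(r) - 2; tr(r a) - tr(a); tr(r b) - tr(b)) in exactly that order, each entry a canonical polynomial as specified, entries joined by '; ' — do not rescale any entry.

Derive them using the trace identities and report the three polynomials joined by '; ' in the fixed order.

trace(b^-1) = trace(b) = y
trace(b^-1 a) = trace(a) * trace(b) - trace(a b)   [inverse elimination on b] = x*y - z
trace(a^-1 b^-1) = trace(b^-1) * trace(a) - trace(b^-1 a)   [inverse elimination on a] = z
trace(a^-1 b^-2) = trace(a^-1 b^-1) * trace(b) - trace(a^-1)   [inverse elimination on b] = y*z - x
trace(b^-2 a) = trace(b^-1 a) * trace(b) - trace(b^-1 a b)   [inverse elimination on b] = x*y^2 - y*z - x
trace(a b a) = trace(a) * trace(b a) - trace(b)   [square of a] = x*z - y
trace(a b a b) = trace(b a) * trace(b a) - trace(1)   [split at a repeated b] = z^2 - 2
trace(b^-1 a b a) = trace(a b a) * trace(b) - trace(a b a b)   [inverse elimination on b] = x*y*z - y^2 - z^2 + 2
trace(b^-2 a b a) = trace(b^-1 a b a) * trace(b) - trace(b^-1 a b a b)   [inverse elimination on b] = x*y^2*z - y^3 - y*z^2 - x*z + 3*y
trace(b^-3 a b a) = trace(b^-2 a b a) * trace(b) - trace(b^-2 a b a b)   [inverse elimination on b] = x*y^3*z - y^4 - y^2*z^2 - 2*x*y*z + 4*y^2 + z^2 - 2
trace(b a^-1 b^-3 a) = trace(b^-3 a b) * trace(a) - trace(b^-3 a b a)   [inverse elimination on a] = -x*y^3*z + x^2*y^2 + y^4 + y^2*z^2 + x*y*z - x^2 - 4*y^2 - z^2 + 2
trace(b^-1 a^-1 b a^-1 b^-2) = trace(b a^-1 b^-3) * trace(a) - trace(b a^-1 b^-3 a)   [inverse elimination on a] = x*y^3*z - x^2*y^2 - y^4 - y^2*z^2 + 4*y^2 + z^2 - 2
trace(b^-1 a b a^-1) = trace(b^-1 a b) * trace(a) - trace(b^-1 a b a) = -x*y*z + x^2 + y^2 + z^2 - 2
trace(b^2) = trace(b) * trace(b) - trace(1) = y^2 - 2
trace(b a^2 b) = trace(a) * trace(b^2 a) - trace(b^2) = x*y*z - x^2 - y^2 + 2
trace(b a^2 b a) = trace(a) * trace(b a b a) - trace(b a b) = x*z^2 - y*z - x
trace(a b a^-1 b a) = trace(b a^2 b) * trace(a) - trace(b a^2 b a) = x^2*y*z - x^3 - x*y^2 - x*z^2 + y*z + 3*x
trace(b a b a b) = trace(b) * trace(a b a b) - trace(a b a) = y*z^2 - x*z - y
trace(b a b a b a) = trace(a b) * trace(a b a b) - trace(a^-1 b^-1)   [split at repeated a] = z^3 - 3*z
trace(a b a^-1 b a b) = trace(b a b a b) * trace(a) - trace(b a b a b a) = x*y*z^2 - x^2*z - z^3 - x*y + 3*z
trace(b^-1 a b a^-1 b a) = trace(a b a^-1 b a) * trace(b) - trace(a b a^-1 b a b) = x^2*y^2*z - x^3*y - x*y^3 - 2*x*y*z^2 + x^2*z + y^2*z + z^3 + 4*x*y - 3*z
trace(b^-2 a b a^-1 b a) = trace(b^-1 a b a^-1 b a) * trace(b) - trace(b^-1 a b a^-1 b a b) = x^2*y^3*z - x^3*y^2 - x*y^4 - 2*x*y^2*z^2 + y^3*z + y*z^3 + x^3 + 5*x*y^2 + x*z^2 - 4*y*z - 3*x
trace(a^-1 b a^-1 b^-2 a b) = trace(b^-2 a b a^-1 b) * trace(a) - trace(b^-2 a b a^-1 b a) = -x^2*y^3*z + x^3*y^2 + x*y^4 + 2*x*y^2*z^2 - x^2*y*z - y^3*z - y*z^3 - 4*x*y^2 + 4*y*z + x
trace(b^-1 a^-1 b a^-1 b^-2 a) = trace(a^-1 b a^-1 b^-2 a) * trace(b) - trace(a^-1 b a^-1 b^-2 a b) = x^2*y^3*z - x^3*y^2 - x*y^4 - 2*x*y^2*z^2 + x^2*y*z + y^3*z + y*z^3 + 4*x*y^2 - 3*y*z - x
trace(a^-1 b a^-1) = trace(a^-1 b) * trace(a) - trace(a^-1 b a) = x^2*y - x*z - y
trace(b^-1 a^-1 b a^-1 b^-1) = trace(a^-1 b a^-1 b^-1) * trace(b) - trace(a^-1 b a^-1) = x*y^2*z - x^2*y - y^3 - y*z^2 + x*z + 3*y
assemble the triple (trace(r) - 2; trace(r a) - x; trace(r b) - y)

x*y^3*z - x^2*y^2 - y^4 - y^2*z^2 + 4*y^2 + z^2 - 4; x^2*y^3*z - x^3*y^2 - x*y^4 - 2*x*y^2*z^2 + x^2*y*z + y^3*z + y*z^3 + 4*x*y^2 - 3*y*z - 2*x; x*y^2*z - x^2*y - y^3 - y*z^2 + x*z + 2*y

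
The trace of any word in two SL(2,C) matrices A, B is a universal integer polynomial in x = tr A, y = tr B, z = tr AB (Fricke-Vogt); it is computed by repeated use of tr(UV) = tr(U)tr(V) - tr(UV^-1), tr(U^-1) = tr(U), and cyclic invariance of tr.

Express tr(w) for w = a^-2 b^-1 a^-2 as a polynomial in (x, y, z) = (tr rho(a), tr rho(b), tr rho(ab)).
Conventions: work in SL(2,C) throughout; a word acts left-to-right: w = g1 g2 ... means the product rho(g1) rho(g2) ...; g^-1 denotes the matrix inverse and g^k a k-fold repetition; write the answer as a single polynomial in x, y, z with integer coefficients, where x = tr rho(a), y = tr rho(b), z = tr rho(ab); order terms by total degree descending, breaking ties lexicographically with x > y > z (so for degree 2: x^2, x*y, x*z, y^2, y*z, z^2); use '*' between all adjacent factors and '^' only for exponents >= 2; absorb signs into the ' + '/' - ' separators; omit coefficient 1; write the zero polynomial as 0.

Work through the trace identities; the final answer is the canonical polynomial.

x^3*z - x^2*y - 2*x*z + y

tr(a^-1) = tr(a) = x
tr(a^-2) = tr(a^-1)*tr(a) - tr(1)  (eliminate a^-1) = x^2 - 2
tr(a^-3) = tr(a^-2)*tr(a) - tr(a^-1)  (eliminate a^-1) = x^3 - 3*x
tr(b a^-1) = tr(b)*tr(a) - tr(b a)  (eliminate a^-1) = x*y - z
tr(a^-1 b a^-1) = tr(b a^-1)*tr(a) - tr(b)  (eliminate a^-1) = x^2*y - x*z - y
tr(a^-3 b) = tr(a^-1 b a^-1)*tr(a) - tr(a^-1 b)  (eliminate a^-1) = x^3*y - x^2*z - 2*x*y + z
tr(a^-3 b^-1) = tr(a^-3)*tr(b) - tr(a^-3 b)  (eliminate b^-1) = x^2*z - x*y - z
tr(a^-2 b^-1) = tr(a^-1 b^-1)*tr(a) - tr(a^-1 b^-1 a)  (eliminate a^-1) = x*z - y
tr(a^-2 b^-1 a^-2) = tr(a^-3 b^-1)*tr(a) - tr(a^-3 b^-1 a)  (eliminate a^-1) = x^3*z - x^2*y - 2*x*z + y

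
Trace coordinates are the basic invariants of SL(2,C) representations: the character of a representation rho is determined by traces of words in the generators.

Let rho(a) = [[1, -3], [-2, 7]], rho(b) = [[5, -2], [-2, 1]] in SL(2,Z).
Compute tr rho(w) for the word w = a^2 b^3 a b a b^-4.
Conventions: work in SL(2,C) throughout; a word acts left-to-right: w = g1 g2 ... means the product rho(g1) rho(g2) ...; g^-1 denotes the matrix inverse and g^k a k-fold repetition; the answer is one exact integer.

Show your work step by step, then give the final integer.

rho(a) = [[1, -3], [-2, 7]]
... * rho(a) = [[1, -3], [-2, 7]]  ->  [[7, -24], [-16, 55]]
... * rho(b) = [[5, -2], [-2, 1]]  ->  [[83, -38], [-190, 87]]
... * rho(b) = [[5, -2], [-2, 1]]  ->  [[491, -204], [-1124, 467]]
... * rho(b) = [[5, -2], [-2, 1]]  ->  [[2863, -1186], [-6554, 2715]]
... * rho(a) = [[1, -3], [-2, 7]]  ->  [[5235, -16891], [-11984, 38667]]
... * rho(b) = [[5, -2], [-2, 1]]  ->  [[59957, -27361], [-137254, 62635]]
... * rho(a) = [[1, -3], [-2, 7]]  ->  [[114679, -371398], [-262524, 850207]]
... * rho(b^-1) = [[1, 2], [2, 5]]  ->  [[-628117, -1627632], [1437890, 3725987]]
... * rho(b^-1) = [[1, 2], [2, 5]]  ->  [[-3883381, -9394394], [8889864, 21505715]]
... * rho(b^-1) = [[1, 2], [2, 5]]  ->  [[-22672169, -54738732], [51901294, 125308303]]
... * rho(b^-1) = [[1, 2], [2, 5]]  ->  [[-132149633, -319037998], [302517900, 730344103]]
tr = -132149633 + 730344103 = 598194470

598194470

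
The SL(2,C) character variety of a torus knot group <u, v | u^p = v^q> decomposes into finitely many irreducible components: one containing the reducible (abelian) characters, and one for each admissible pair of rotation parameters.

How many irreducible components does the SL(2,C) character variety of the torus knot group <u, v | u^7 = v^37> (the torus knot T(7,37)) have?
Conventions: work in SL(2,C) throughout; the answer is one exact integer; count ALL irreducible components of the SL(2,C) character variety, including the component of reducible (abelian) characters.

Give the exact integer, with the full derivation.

109

For T(7,37): irreducibility forces the central element u^7 = v^37 to one of +I, -I.
So on each irreducible component the traces are pinned: tr(u) = 2*cos(pi*alpha/7) with 1 <= alpha <= 6, tr(v) = 2*cos(pi*beta/37) with 1 <= beta <= 36.
u^7 = (-1)^alpha I and v^37 = (-1)^beta I must agree, so alpha and beta have equal parity.
Counting: 3 odd alphas x 18 odd betas + 3 even alphas x 18 even betas = 54 + 54 = 108.
That is 108 components of irreducible characters, and with the reducible (abelian) component the total is 109.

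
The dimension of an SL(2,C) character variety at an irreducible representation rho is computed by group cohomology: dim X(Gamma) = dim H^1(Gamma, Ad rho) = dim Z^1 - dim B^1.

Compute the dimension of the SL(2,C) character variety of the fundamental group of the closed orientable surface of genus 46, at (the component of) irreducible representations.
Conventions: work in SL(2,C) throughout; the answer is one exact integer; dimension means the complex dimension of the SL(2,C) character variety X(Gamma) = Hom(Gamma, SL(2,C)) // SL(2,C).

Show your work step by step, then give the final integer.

Gamma = pi_1(Sigma_46) = < a_1, b_1, ..., a_46, b_46 | prod [a_i, b_i] > has 2g = 92 generators and 1 relator.
Unconstrained cocycle data is one sl_2 vector per generator (276 dimensions), cut by the relator condition d_2(z) = 0.
d_2 is surjective at irreducible rho (its cokernel H^2 is dual to H^0 = 0), so dim Z^1 = 276 - 3 = 273.
Coboundaries contribute dim B^1 = 3 (injective at irreducible rho).
Hence dim X = 273 - 3 = 270.

270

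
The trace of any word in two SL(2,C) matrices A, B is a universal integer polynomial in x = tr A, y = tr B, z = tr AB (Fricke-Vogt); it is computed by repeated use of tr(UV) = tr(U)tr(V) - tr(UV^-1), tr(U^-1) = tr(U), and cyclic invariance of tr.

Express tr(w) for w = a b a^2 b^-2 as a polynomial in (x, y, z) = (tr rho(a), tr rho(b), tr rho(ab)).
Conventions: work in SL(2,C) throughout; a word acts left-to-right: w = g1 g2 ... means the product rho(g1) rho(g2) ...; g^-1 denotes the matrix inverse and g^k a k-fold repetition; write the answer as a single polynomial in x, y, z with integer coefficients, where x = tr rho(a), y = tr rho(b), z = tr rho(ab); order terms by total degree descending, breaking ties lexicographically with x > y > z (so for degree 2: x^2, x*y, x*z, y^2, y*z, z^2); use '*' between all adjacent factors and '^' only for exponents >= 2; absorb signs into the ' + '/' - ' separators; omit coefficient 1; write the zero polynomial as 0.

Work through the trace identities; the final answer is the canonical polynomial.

x^2*y^2*z - x*y^3 - x*y*z^2 - x^2*z + 2*x*y + z

tr(a b a) = tr(a) * tr(b a) - tr(b)   [square of a] = x*z - y
tr(a b a^2) = tr(a) * tr(a b a) - tr(a b)   [square of a] = x^2*z - x*y - z
apply: tr(b a b a) = tr(b a) * tr(b a) - tr(1)   [split at a repeated b] = z^2 - 2
tr(b a b) = tr(b) * tr(a b) - tr(a)   [square of b] = y*z - x
apply: tr(a b a^2 b) = tr(a) * tr(b a b a) - tr(b a b)   [square of a] = x*z^2 - y*z - x
tr(a b a^2 b^-1) = tr(a b a^2) * tr(b) - tr(a b a^2 b)   [inverse elimination on b] = x^2*y*z - x*y^2 - x*z^2 + x
tr(a b a^2 b^-2) = tr(a b a^2 b^-1) * tr(b) - tr(a b a^2)   [inverse elimination on b] = x^2*y^2*z - x*y^3 - x*y*z^2 - x^2*z + 2*x*y + z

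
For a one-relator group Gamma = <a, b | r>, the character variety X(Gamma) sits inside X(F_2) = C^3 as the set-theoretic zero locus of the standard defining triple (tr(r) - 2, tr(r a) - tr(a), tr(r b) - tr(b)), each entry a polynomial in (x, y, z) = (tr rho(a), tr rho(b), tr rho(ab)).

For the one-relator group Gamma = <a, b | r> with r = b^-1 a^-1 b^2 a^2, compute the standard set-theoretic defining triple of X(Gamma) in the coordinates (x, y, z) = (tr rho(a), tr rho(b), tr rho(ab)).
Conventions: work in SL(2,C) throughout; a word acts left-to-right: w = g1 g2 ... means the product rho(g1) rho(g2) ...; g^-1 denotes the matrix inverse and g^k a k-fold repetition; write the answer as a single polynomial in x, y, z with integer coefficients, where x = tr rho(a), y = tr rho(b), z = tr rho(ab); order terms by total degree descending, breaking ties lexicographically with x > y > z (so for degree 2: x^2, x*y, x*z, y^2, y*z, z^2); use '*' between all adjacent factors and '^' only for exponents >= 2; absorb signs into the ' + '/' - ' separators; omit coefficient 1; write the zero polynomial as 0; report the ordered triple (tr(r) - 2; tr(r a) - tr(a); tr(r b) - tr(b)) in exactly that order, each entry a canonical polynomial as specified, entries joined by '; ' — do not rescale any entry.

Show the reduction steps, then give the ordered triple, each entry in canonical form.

reduce: trace(b a^2) = trace(a)*trace(b a) - trace(b) = x*z - y
trace(b^2 a) = trace(b)*trace(a b) - trace(a) = y*z - x
reduce: trace(b^2) = trace(b)*trace(b) - trace(1) = y^2 - 2
reduce: trace(a b^2 a) = trace(a)*trace(b^2 a) - trace(b^2) = x*y*z - x^2 - y^2 + 2
trace(a b^2 a^2) = trace(a)*trace(a b^2 a) - trace(a b^2) = x^2*y*z - x^3 - x*y^2 - y*z + 3*x
reduce: trace(a b a b) = trace(b a)*trace(b a) - trace(1) = z^2 - 2
trace(b a b^2 a) = trace(b)*trace(a b a b) - trace(a b a) = y*z^2 - x*z - y
trace(b a b^2) = trace(b)*trace(b a b) - trace(b a) = y^2*z - x*y - z
reduce: trace(a b^2 a^2 b) = trace(a)*trace(b a b^2 a) - trace(b a b^2) = x*y*z^2 - x^2*z - y^2*z + z
reduce: trace(b^2 a^2 b^-1 a) = trace(a b^2 a^2)*trace(b) - trace(a b^2 a^2 b) = x^2*y^2*z - x^3*y - x*y^3 - x*y*z^2 + x^2*z + 3*x*y - z
trace(b^-1 a^-1 b^2 a^2) = trace(b^2 a^2 b^-1)*trace(a) - trace(b^2 a^2 b^-1 a) = -x^2*y^2*z + x^3*y + x*y^3 + x*y*z^2 - 4*x*y + z
so trace(b^3) = trace(b)*trace(b^2) - trace(b)  (reduce the b square) = y^3 - 3*y
trace(a b^3 a) = trace(a)*trace(b^3 a) - trace(b^3)  (reduce the a square) = x*y^2*z - x^2*y - y^3 - x*z + 3*y
reduce: trace(b^2 a^3 b) = trace(a)*trace(a b^3 a) - trace(a b^3)  (reduce the a square) = x^2*y^2*z - x^3*y - x*y^3 - x^2*z - y^2*z + 4*x*y + z
reduce: trace(b^2 a^3 b a) = trace(a)*trace(b a b^2 a^2) - trace(b a b^2 a)  (reduce the a square) = x^2*y*z^2 - x^3*z - x*y^2*z - y*z^2 + 2*x*z + y
trace(a^-1 b^2 a^3 b) = trace(b^2 a^3 b)*trace(a) - trace(b^2 a^3 b a)  (eliminate a^-1) = x^3*y^2*z - x^4*y - x^2*y^3 - x^2*y*z^2 + 4*x^2*y + y*z^2 - x*z - y
reduce: trace(b^-1 a^-1 b^2 a^3) = trace(a^-1 b^2 a^3)*trace(b) - trace(a^-1 b^2 a^3 b)  (eliminate b^-1) = -x^3*y^2*z + x^4*y + x^2*y^3 + x^2*y*z^2 + x*y^2*z - 5*x^2*y - y^3 - y*z^2 + x*z + 3*y
assemble the triple (trace(r) - 2; trace(r a) - x; trace(r b) - y)

-x^2*y^2*z + x^3*y + x*y^3 + x*y*z^2 - 4*x*y + z - 2; -x^3*y^2*z + x^4*y + x^2*y^3 + x^2*y*z^2 + x*y^2*z - 5*x^2*y - y^3 - y*z^2 + x*z - x + 3*y; y*z - x - y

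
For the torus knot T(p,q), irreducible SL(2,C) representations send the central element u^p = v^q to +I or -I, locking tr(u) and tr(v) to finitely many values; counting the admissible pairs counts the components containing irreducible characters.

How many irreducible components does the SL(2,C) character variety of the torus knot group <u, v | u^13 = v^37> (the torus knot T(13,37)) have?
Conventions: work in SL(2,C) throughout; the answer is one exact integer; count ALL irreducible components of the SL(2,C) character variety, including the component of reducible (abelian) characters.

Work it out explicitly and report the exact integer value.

Gamma = < u, v | u^13 = v^37 > (torus knot T(13,37)); the central element u^13 = v^37 acts as +I or -I in any irreducible SL(2,C) representation.
This locks tr(u) to 2*cos(pi*alpha/13), alpha in 1..12, and tr(v) to 2*cos(pi*beta/37), beta in 1..36, on each component of irreducible characters.
The two central values (-1)^alpha I and (-1)^beta I must be the same matrix, so alpha and beta share a parity.
Counting: 6 odd alphas x 18 odd betas + 6 even alphas x 18 even betas = 108 + 108 = 216.
Total: 216 irreducible-character components + 1 reducible (abelian) component = 217.

217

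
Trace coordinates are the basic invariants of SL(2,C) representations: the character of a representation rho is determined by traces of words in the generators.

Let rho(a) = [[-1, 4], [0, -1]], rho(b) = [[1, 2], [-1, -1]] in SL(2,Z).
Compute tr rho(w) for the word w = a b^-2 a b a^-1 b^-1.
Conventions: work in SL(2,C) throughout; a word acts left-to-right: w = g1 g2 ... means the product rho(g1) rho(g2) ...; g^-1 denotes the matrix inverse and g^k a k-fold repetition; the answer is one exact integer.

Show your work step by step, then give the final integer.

rho(a) = [[-1, 4], [0, -1]]
... * rho(b^-1) = [[-1, -2], [1, 1]]  ->  [[5, 6], [-1, -1]]
... * rho(b^-1) = [[-1, -2], [1, 1]]  ->  [[1, -4], [0, 1]]
... * rho(a) = [[-1, 4], [0, -1]]  ->  [[-1, 8], [0, -1]]
... * rho(b) = [[1, 2], [-1, -1]]  ->  [[-9, -10], [1, 1]]
... * rho(a^-1) = [[-1, -4], [0, -1]]  ->  [[9, 46], [-1, -5]]
... * rho(b^-1) = [[-1, -2], [1, 1]]  ->  [[37, 28], [-4, -3]]
tr = 37 + -3 = 34

34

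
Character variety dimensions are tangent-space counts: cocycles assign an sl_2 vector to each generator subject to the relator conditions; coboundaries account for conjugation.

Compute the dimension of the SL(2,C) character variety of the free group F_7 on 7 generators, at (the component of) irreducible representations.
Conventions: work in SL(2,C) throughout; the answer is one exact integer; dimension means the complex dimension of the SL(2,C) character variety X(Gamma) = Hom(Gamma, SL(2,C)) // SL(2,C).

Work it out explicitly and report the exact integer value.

18

Gamma = F_7 has 7 generators and no relators.
Z^1(Gamma, Ad rho) = (sl_2)^7: a cocycle is a free choice of one sl_2 vector per generator, so dim Z^1 = 3*7 = 21.
At an irreducible rho the centralizer of the image in sl_2 is 0, so the coboundary map sl_2 -> Z^1 is injective: dim B^1 = 3.
dim X = dim H^1 = dim Z^1 - dim B^1 = 21 - 3 = 18.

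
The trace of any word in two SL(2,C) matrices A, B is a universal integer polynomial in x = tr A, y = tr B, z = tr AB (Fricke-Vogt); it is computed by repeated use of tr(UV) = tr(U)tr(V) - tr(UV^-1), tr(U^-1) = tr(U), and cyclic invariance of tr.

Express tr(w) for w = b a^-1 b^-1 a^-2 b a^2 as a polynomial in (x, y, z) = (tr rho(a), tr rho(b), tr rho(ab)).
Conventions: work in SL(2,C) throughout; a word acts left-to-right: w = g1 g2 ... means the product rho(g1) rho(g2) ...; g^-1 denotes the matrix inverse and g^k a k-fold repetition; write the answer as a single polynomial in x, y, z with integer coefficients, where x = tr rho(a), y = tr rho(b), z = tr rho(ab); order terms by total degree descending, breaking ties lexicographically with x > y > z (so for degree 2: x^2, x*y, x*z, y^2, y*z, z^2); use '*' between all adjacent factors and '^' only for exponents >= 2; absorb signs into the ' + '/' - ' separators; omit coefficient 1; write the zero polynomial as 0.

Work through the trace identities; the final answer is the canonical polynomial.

x^3*y*z^2 - x^4*z - 2*x^2*y^2*z - x^2*z^3 + x^3*y + x*y^3 + x*y*z^2 + 4*x^2*z - 3*x*y - z

tr(a^2 b) = tr(a) tr(b a) - tr(b)  (reduce the a square) = x*z - y
and tr(a^2) = tr(a) tr(a) - tr(1)  (reduce the a square) = x^2 - 2
tr(b a^2 b) = tr(b) tr(a^2 b) - tr(a^2)  (reduce the b square) = x*y*z - x^2 - y^2 + 2
tr(b a b a) = tr(b a) tr(b a) - tr(1)  (split on b) = z^2 - 2
tr(b a b) = tr(b) tr(a b) - tr(a)  (reduce the b square) = y*z - x
tr(b a^2 b a) = tr(a) tr(b a b a) - tr(b a b)  (reduce the a square) = x*z^2 - y*z - x
next, tr(b a^2 b a^-1) = tr(b a^2 b) tr(a) - tr(b a^2 b a)  (eliminate a^-1) = x^2*y*z - x^3 - x*y^2 - x*z^2 + y*z + 3*x
tr(a^-2 b a^2 b) = tr(b a^2 b a^-1) tr(a) - tr(b a^2 b)  (eliminate a^-1) = x^3*y*z - x^4 - x^2*y^2 - x^2*z^2 + 4*x^2 + y^2 - 2
and tr(a^-2 b a^2 b a^-1) = tr(a^-2 b a^2 b) tr(a) - tr(a^-2 b a^2 b a)  (eliminate a^-1) = x^4*y*z - x^5 - x^3*y^2 - x^3*z^2 - x^2*y*z + 5*x^3 + 2*x*y^2 + x*z^2 - y*z - 5*x
next, tr(b^2 a^2 b) = tr(b) tr(a^2 b^2) - tr(a^2 b)  (reduce the b square) = x*y^2*z - x^2*y - y^3 - x*z + 3*y
and tr(a^2 b a) = tr(a) tr(b a^2) - tr(b a)  (reduce the a square) = x^2*z - x*y - z
tr(b^2 a^2 b a) = tr(b) tr(a^2 b a b) - tr(a^2 b a)  (reduce the b square) = x*y*z^2 - x^2*z - y^2*z + z
tr(b a^2 b a^-1 b) = tr(b^2 a^2 b) tr(a) - tr(b^2 a^2 b a)  (eliminate a^-1) = x^2*y^2*z - x^3*y - x*y^3 - x*y*z^2 + y^2*z + 3*x*y - z
and tr(b a b a^2 b) = tr(b) tr(a b a^2 b) - tr(a b a^2)  (reduce the b square) = x*y*z^2 - x^2*z - y^2*z + z
tr(b a b a b a) = tr(b a) tr(b a b a) - tr(b^-1 a^-1)  (split on b) = z^3 - 3*z
and tr(b a b a b) = tr(b) tr(a b a b) - tr(a b a)  (reduce the b square) = y*z^2 - x*z - y
and tr(b a b a^2 b a) = tr(a) tr(b a b a b a) - tr(b a b a b)  (reduce the a square) = x*z^3 - y*z^2 - 2*x*z + y
tr(b a^2 b a^-1 b a) = tr(b a b a^2 b) tr(a) - tr(b a b a^2 b a)  (eliminate a^-1) = x^2*y*z^2 - x^3*z - x*y^2*z - x*z^3 + y*z^2 + 3*x*z - y
tr(b a^2 b a^-1 b a^-1) = tr(b a^2 b a^-1 b) tr(a) - tr(b a^2 b a^-1 b a)  (eliminate a^-1) = x^3*y^2*z - x^4*y - x^2*y^3 - 2*x^2*y*z^2 + x^3*z + 2*x*y^2*z + x*z^3 + 3*x^2*y - y*z^2 - 4*x*z + y
tr(a^-2 b a^2 b a^-1 b) = tr(b a^2 b a^-1 b a^-1) tr(a) - tr(b a^2 b a^-1 b)  (eliminate a^-1) = x^4*y^2*z - x^5*y - x^3*y^3 - 2*x^3*y*z^2 + x^4*z + x^2*y^2*z + x^2*z^3 + 4*x^3*y + x*y^3 - 4*x^2*z - y^2*z - 2*x*y + z
tr(b a^-1 b^-1 a^-2 b a^2) = tr(a^-2 b a^2 b a^-1) tr(b) - tr(a^-2 b a^2 b a^-1 b)  (eliminate b^-1) = x^3*y*z^2 - x^4*z - 2*x^2*y^2*z - x^2*z^3 + x^3*y + x*y^3 + x*y*z^2 + 4*x^2*z - 3*x*y - z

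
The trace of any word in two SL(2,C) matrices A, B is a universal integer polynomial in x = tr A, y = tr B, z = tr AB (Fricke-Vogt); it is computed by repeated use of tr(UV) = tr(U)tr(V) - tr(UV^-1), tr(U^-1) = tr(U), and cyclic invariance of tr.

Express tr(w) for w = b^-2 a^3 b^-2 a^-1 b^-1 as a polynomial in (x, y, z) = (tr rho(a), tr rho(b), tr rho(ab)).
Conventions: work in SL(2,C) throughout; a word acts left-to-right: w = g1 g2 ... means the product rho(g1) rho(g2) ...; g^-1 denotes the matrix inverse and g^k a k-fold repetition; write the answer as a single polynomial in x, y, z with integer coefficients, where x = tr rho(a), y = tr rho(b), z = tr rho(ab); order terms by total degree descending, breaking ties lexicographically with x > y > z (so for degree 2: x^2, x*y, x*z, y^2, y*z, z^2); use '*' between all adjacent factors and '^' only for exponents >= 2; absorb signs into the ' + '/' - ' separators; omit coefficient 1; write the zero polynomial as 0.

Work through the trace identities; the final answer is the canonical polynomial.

x^3*y^4*z - x^4*y^3 - x^2*y^3*z^2 - x^3*y^2*z - 2*x*y^4*z + x^4*y + 2*x^2*y^3 + x^2*y*z^2 + y^3*z^2 + 4*x*y^2*z - 2*x^2*y - y*z^2 - x*z - y

tr(a^2) = tr(a) * tr(a) - tr(1)   [square of a] = x^2 - 2
next, tr(a^2 b) = tr(a) * tr(b a) - tr(b)   [square of a] = x*z - y
and tr(b^-1 a^2) = tr(a^2) * tr(b) - tr(a^2 b)   [inverse elimination on b] = x^2*y - x*z - y
tr(a^2 b^-2) = tr(b^-1 a^2) * tr(b) - tr(b^-1 a^2 b)   [inverse elimination on b] = x^2*y^2 - x*y*z - x^2 - y^2 + 2
and tr(b^-3 a^2) = tr(a^2 b^-2) * tr(b) - tr(a^2 b^-1)   [inverse elimination on b] = x^2*y^3 - x*y^2*z - 2*x^2*y - y^3 + x*z + 3*y
tr(a^3) = tr(a) * tr(a^2) - tr(a)   [square of a] = x^3 - 3*x
and tr(a^3 b) = tr(a) * tr(a b a) - tr(a b)   [square of a] = x^2*z - x*y - z
tr(b^-1 a^3) = tr(a^3) * tr(b) - tr(a^3 b)   [inverse elimination on b] = x^3*y - x^2*z - 2*x*y + z
next, tr(a^3 b a) = tr(a) * tr(b a^3) - tr(b a^2)   [square of a] = x^3*z - x^2*y - 2*x*z + y
next, tr(b a b a) = tr(a b) * tr(a b) - tr(1)   [split at a repeated a] = z^2 - 2
and tr(b a b) = tr(b) * tr(a b) - tr(a)   [square of b] = y*z - x
next, tr(a b a b a) = tr(a) * tr(b a b a) - tr(b a b)   [square of a] = x*z^2 - y*z - x
and tr(a^3 b a b) = tr(a) * tr(a b a b a) - tr(a b a b)   [square of a] = x^2*z^2 - x*y*z - x^2 - z^2 + 2
tr(a^3 b a b^-1) = tr(a^3 b a) * tr(b) - tr(a^3 b a b)   [inverse elimination on b] = x^3*y*z - x^2*y^2 - x^2*z^2 - x*y*z + x^2 + y^2 + z^2 - 2
tr(b^-2 a^3 b a) = tr(a^3 b a b^-1) * tr(b) - tr(a^3 b a)   [inverse elimination on b] = x^3*y^2*z - x^2*y^3 - x^2*y*z^2 - x^3*z - x*y^2*z + 2*x^2*y + y^3 + y*z^2 + 2*x*z - 3*y
next, tr(b^-2 a^3 b a^-1) = tr(b^-2 a^3 b) * tr(a) - tr(b^-2 a^3 b a)   [inverse elimination on a] = -x^3*y^2*z + x^4*y + x^2*y^3 + x^2*y*z^2 + x*y^2*z - 4*x^2*y - y^3 - y*z^2 - x*z + 3*y
and tr(b^2 a^2) = tr(b) * tr(a^2 b) - tr(a^2)   [square of b] = x*y*z - x^2 - y^2 + 2
next, tr(b a^3 b) = tr(a) * tr(b^2 a^2) - tr(b^2 a)   [square of a] = x^2*y*z - x^3 - x*y^2 - y*z + 3*x
and tr(a^3 b a^-1 b) = tr(b a^3 b) * tr(a) - tr(b a^3 b a)   [inverse elimination on a] = x^3*y*z - x^4 - x^2*y^2 - x^2*z^2 + 4*x^2 + z^2 - 2
next, tr(b^-1 a^3 b a^-1) = tr(a^3 b a^-1) * tr(b) - tr(a^3 b a^-1 b)   [inverse elimination on b] = -x^3*y*z + x^4 + x^2*y^2 + x^2*z^2 + x*y*z - 4*x^2 - y^2 - z^2 + 2
and tr(a^-1 b^-3 a^3 b) = tr(b^-2 a^3 b a^-1) * tr(b) - tr(b^-2 a^3 b a^-1 b)   [inverse elimination on b] = -x^3*y^3*z + x^4*y^2 + x^2*y^4 + x^2*y^2*z^2 + x^3*y*z + x*y^3*z - x^4 - 5*x^2*y^2 - x^2*z^2 - y^4 - y^2*z^2 - 2*x*y*z + 4*x^2 + 4*y^2 + z^2 - 2
tr(b^-1 a^-1 b^-3 a^3) = tr(a^-1 b^-3 a^3) * tr(b) - tr(a^-1 b^-3 a^3 b)   [inverse elimination on b] = x^3*y^3*z - x^4*y^2 - x^2*y^2*z^2 - x^3*y*z - 2*x*y^3*z + x^4 + 3*x^2*y^2 + x^2*z^2 + y^2*z^2 + 3*x*y*z - 4*x^2 - y^2 - z^2 + 2
tr(b^-2 a^3 b^-2 a^-1 b^-1) = tr(b^-1 a^-1 b^-3 a^3) * tr(b) - tr(b^-1 a^-1 b^-3 a^3 b)   [inverse elimination on b] = x^3*y^4*z - x^4*y^3 - x^2*y^3*z^2 - x^3*y^2*z - 2*x*y^4*z + x^4*y + 2*x^2*y^3 + x^2*y*z^2 + y^3*z^2 + 4*x*y^2*z - 2*x^2*y - y*z^2 - x*z - y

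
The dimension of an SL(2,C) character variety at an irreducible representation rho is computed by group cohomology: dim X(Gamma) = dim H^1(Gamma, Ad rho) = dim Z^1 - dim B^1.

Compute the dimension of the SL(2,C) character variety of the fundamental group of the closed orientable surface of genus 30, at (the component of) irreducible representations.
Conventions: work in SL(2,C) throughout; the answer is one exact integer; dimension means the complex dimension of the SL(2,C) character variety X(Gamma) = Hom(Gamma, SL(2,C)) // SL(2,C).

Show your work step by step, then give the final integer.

pi_1 of the closed genus-30 surface has 60 generators bound by the single product-of-commutators relator.
Before the relator condition, cocycle space has dim 3*60 = 180.
d_2 is surjective at irreducible rho (its cokernel H^2 is dual to H^0 = 0), so dim Z^1 = 180 - 3 = 177.
Coboundaries contribute dim B^1 = 3 (injective at irreducible rho).
dim H^1 = 177 - 3 = 174 = dim X.

174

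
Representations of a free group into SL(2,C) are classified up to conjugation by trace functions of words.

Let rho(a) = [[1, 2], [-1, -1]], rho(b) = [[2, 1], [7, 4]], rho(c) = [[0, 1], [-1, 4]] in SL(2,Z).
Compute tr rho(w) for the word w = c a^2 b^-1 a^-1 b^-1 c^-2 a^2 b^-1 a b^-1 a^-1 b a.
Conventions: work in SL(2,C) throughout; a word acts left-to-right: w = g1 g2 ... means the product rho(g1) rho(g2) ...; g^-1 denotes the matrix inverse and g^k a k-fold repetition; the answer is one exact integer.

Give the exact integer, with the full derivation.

rho(c) = [[0, 1], [-1, 4]]
... * rho(a) = [[1, 2], [-1, -1]]  ->  [[-1, -1], [-5, -6]]
... * rho(a) = [[1, 2], [-1, -1]]  ->  [[0, -1], [1, -4]]
... * rho(b^-1) = [[4, -1], [-7, 2]]  ->  [[7, -2], [32, -9]]
... * rho(a^-1) = [[-1, -2], [1, 1]]  ->  [[-9, -16], [-41, -73]]
... * rho(b^-1) = [[4, -1], [-7, 2]]  ->  [[76, -23], [347, -105]]
... * rho(c^-1) = [[4, -1], [1, 0]]  ->  [[281, -76], [1283, -347]]
... * rho(c^-1) = [[4, -1], [1, 0]]  ->  [[1048, -281], [4785, -1283]]
... * rho(a) = [[1, 2], [-1, -1]]  ->  [[1329, 2377], [6068, 10853]]
... * rho(a) = [[1, 2], [-1, -1]]  ->  [[-1048, 281], [-4785, 1283]]
... * rho(b^-1) = [[4, -1], [-7, 2]]  ->  [[-6159, 1610], [-28121, 7351]]
... * rho(a) = [[1, 2], [-1, -1]]  ->  [[-7769, -13928], [-35472, -63593]]
... * rho(b^-1) = [[4, -1], [-7, 2]]  ->  [[66420, -20087], [303263, -91714]]
... * rho(a^-1) = [[-1, -2], [1, 1]]  ->  [[-86507, -152927], [-394977, -698240]]
... * rho(b) = [[2, 1], [7, 4]]  ->  [[-1243503, -698215], [-5677634, -3187937]]
... * rho(a) = [[1, 2], [-1, -1]]  ->  [[-545288, -1788791], [-2489697, -8167331]]
tr = -545288 + -8167331 = -8712619

-8712619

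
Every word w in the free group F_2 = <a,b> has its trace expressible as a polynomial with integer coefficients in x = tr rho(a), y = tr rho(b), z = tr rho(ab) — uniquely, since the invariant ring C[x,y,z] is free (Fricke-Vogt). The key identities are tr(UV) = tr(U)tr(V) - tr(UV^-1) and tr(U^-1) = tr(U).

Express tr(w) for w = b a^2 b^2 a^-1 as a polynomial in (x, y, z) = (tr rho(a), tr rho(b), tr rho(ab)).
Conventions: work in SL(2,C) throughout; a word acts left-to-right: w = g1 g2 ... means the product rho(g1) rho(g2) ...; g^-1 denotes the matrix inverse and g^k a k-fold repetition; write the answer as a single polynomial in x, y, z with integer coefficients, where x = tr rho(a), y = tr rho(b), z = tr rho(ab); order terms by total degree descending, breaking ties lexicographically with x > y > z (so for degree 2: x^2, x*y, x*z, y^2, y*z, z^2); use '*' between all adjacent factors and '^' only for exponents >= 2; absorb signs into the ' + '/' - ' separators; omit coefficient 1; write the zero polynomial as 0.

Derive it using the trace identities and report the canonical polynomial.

x^2*y^2*z - x^3*y - x*y^3 - x*y*z^2 + y^2*z + 3*x*y - z

trace(b^2 a) = trace(b) * trace(a b) - trace(a) = y*z - x
and trace(b^2) = trace(b) * trace(b) - trace(1) = y^2 - 2
next, trace(b a^2 b) = trace(a) * trace(b^2 a) - trace(b^2) = x*y*z - x^2 - y^2 + 2
and trace(b a^2) = trace(a) * trace(b a) - trace(b) = x*z - y
trace(b a^2 b^2) = trace(b) * trace(b a^2 b) - trace(b a^2) = x*y^2*z - x^2*y - y^3 - x*z + 3*y
next, trace(a b a b) = trace(a b) * trace(a b) - trace(1)   [split at repeated a] = z^2 - 2
next, trace(b^2 a b a) = trace(b) * trace(a b a b) - trace(a b a) = y*z^2 - x*z - y
trace(b^2 a b) = trace(b) * trace(b a b) - trace(b a) = y^2*z - x*y - z
trace(b a^2 b^2 a) = trace(a) * trace(b^2 a b a) - trace(b^2 a b) = x*y*z^2 - x^2*z - y^2*z + z
next, trace(b a^2 b^2 a^-1) = trace(b a^2 b^2) * trace(a) - trace(b a^2 b^2 a) = x^2*y^2*z - x^3*y - x*y^3 - x*y*z^2 + y^2*z + 3*x*y - z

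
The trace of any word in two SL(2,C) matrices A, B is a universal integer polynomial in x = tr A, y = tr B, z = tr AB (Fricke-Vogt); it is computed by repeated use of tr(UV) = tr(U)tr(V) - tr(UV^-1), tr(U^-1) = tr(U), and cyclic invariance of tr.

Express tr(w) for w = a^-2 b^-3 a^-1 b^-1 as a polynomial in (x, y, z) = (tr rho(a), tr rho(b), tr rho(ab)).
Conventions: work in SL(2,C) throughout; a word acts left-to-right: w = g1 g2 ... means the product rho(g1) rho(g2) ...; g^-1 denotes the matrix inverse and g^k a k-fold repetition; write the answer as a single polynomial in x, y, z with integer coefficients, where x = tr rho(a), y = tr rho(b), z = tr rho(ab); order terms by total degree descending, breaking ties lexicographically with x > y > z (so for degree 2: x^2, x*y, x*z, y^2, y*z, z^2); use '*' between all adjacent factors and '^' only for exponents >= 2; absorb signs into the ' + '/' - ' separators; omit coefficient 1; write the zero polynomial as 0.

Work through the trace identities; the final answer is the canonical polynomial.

x*y^2*z^2 - x^2*y*z - y^3*z - x*z^2 + 2*y*z + x

next, trace(b^-1) = trace(b) = y
trace(b^-1 a) = trace(a) * trace(b) - trace(a b) = x*y - z
next, trace(a^-1 b^-1) = trace(b^-1) * trace(a) - trace(b^-1 a) = z
trace(b^-1 a^-1 b^-1) = trace(a^-1 b^-1) * trace(b) - trace(a^-1) = y*z - x
trace(b^-3 a^-1) = trace(b^-1 a^-1 b^-1) * trace(b) - trace(b^-1 a^-1) = y^2*z - x*y - z
trace(b^-3 a^-1 b^-1) = trace(b^-3 a^-1) * trace(b) - trace(b^-3 a^-1 b) = y^3*z - x*y^2 - 2*y*z + x
next, trace(b^-2) = trace(b^-1) * trace(b) - trace(1) = y^2 - 2
next, trace(b^-3) = trace(b^-2) * trace(b) - trace(b^-1) = y^3 - 3*y
trace(a b a) = trace(a) * trace(b a) - trace(b) = x*z - y
and trace(a b a b) = trace(b a) * trace(b a) - trace(1) = z^2 - 2
next, trace(b a b^-1 a) = trace(a b a) * trace(b) - trace(a b a b) = x*y*z - y^2 - z^2 + 2
next, trace(a^-1 b a b^-1) = trace(b a b^-1) * trace(a) - trace(b a b^-1 a) = -x*y*z + x^2 + y^2 + z^2 - 2
next, trace(a^-1 b a b^-2) = trace(a^-1 b a b^-1) * trace(b) - trace(a^-1 b a) = -x*y^2*z + x^2*y + y^3 + y*z^2 - 3*y
trace(a b^-3 a^-1 b) = trace(a^-1 b a b^-2) * trace(b) - trace(a^-1 b a b^-1) = -x*y^3*z + x^2*y^2 + y^4 + y^2*z^2 + x*y*z - x^2 - 4*y^2 - z^2 + 2
and trace(b^-3 a^-1 b^-1 a) = trace(a b^-3 a^-1) * trace(b) - trace(a b^-3 a^-1 b) = x*y^3*z - x^2*y^2 - y^2*z^2 - x*y*z + x^2 + y^2 + z^2 - 2
and trace(a^-1 b^-3 a^-1 b^-1) = trace(b^-3 a^-1 b^-1) * trace(a) - trace(b^-3 a^-1 b^-1 a) = y^2*z^2 - x*y*z - y^2 - z^2 + 2
next, trace(a^-2 b^-3 a^-1 b^-1) = trace(a^-1 b^-3 a^-1 b^-1) * trace(a) - trace(a^-1 b^-3 a^-1 b^-1 a) = x*y^2*z^2 - x^2*y*z - y^3*z - x*z^2 + 2*y*z + x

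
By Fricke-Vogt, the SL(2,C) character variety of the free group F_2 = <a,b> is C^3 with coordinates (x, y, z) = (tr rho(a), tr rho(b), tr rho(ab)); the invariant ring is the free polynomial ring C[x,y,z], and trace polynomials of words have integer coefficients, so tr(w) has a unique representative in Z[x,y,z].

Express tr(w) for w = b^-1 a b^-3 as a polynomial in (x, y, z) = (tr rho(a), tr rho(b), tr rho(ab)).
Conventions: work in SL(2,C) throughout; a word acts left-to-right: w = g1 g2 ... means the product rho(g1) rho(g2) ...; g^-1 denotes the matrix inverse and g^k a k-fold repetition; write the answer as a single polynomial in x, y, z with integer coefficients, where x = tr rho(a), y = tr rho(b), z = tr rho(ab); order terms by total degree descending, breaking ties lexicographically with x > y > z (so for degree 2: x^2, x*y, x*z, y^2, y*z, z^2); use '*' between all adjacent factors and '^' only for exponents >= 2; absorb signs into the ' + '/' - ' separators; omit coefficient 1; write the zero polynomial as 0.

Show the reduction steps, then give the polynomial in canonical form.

x*y^4 - y^3*z - 3*x*y^2 + 2*y*z + x

next, trace(b^-1 a) = trace(a)*trace(b) - trace(a b) = x*y - z
next, trace(b^-2 a) = trace(b^-1 a)*trace(b) - trace(b^-1 a b) = x*y^2 - y*z - x
trace(b^-2 a b^-1) = trace(b^-2 a)*trace(b) - trace(b^-2 a b) = x*y^3 - y^2*z - 2*x*y + z
next, trace(b^-1 a b^-3) = trace(b^-2 a b^-1)*trace(b) - trace(b^-2 a) = x*y^4 - y^3*z - 3*x*y^2 + 2*y*z + x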